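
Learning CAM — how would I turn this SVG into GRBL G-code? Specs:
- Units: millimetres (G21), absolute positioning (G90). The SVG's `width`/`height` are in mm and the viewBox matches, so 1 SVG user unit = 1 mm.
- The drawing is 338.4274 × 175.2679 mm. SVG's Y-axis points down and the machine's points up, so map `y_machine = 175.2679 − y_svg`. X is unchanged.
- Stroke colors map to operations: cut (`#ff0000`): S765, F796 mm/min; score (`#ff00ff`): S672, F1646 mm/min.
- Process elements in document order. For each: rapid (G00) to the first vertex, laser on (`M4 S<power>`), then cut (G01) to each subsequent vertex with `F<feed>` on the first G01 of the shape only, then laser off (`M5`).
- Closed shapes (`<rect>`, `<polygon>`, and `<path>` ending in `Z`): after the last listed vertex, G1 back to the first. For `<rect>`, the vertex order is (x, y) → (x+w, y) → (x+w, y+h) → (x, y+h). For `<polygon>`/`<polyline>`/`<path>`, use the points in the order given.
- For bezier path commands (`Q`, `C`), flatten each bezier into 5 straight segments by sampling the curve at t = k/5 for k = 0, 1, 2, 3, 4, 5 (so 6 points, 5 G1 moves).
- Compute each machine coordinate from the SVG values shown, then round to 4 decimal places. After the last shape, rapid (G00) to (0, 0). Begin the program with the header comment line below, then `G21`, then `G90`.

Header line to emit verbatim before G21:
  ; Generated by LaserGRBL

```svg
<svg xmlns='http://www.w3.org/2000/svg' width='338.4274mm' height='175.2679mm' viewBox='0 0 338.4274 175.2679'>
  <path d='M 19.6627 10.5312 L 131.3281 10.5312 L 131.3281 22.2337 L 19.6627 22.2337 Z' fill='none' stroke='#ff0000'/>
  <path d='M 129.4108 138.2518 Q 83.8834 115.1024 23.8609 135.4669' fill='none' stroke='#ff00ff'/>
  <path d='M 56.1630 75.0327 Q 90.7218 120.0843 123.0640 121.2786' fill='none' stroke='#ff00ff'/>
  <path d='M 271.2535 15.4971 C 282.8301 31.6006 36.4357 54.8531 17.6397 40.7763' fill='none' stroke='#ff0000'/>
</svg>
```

; Generated by LaserGRBL
G21
G90
G00 X19.6627 Y164.7367
M4 S765
G01 X131.3281 Y164.7367 F796
G01 X131.3281 Y153.0342
G01 X19.6627 Y153.0342
G01 X19.6627 Y164.7367
M5
G00 X129.4108 Y37.0161
M4 S672
G01 X110.6200 Y44.5353 F1646
G01 X90.6697 Y48.5734
G01 X69.5597 Y49.1304
G01 X47.2901 Y46.2062
G01 X23.8609 Y39.8010
M5
G00 X56.1630 Y100.2352
M4 S672
G01 X69.8979 Y83.9689 F1646
G01 X83.4554 Y71.2111
G01 X96.8356 Y61.9619
G01 X110.0385 Y56.2213
G01 X123.0640 Y53.9893
M5
G00 X271.2535 Y159.7708
M4 S765
G01 X251.1275 Y149.6066 F796
G01 X192.3958 Y139.8617
G01 X118.3657 Y132.6709
G01 X52.3446 Y130.1692
G01 X17.6397 Y134.4916
M5
G00 X0.0000 Y0.0000

viewBox `0 0 338.4274 175.2679` with mm width/height → 1 unit = 1 mm. Flip: y_m = 175.2679 − y_svg.

**Shape 1** — `<path>` rectangle, stroke `#ff0000` → cut (S765, F796). Machine vertices: (19.6627,164.7367) → (131.3281,164.7367) → (131.3281,153.0342) → (19.6627,153.0342) → (19.6627,164.7367). Closed: final G1 returns to the first vertex.

**Shape 2** — `<path>` quadratic bezier, stroke `#ff00ff` → score (S672, F1646). Control points (SVG): P0=(129.4108,138.2518), P1=(83.8834,115.1024), P2=(23.8609,135.4669); sampled at t=k/5. Machine vertices: (129.4108,37.0161) → (110.6200,44.5353) → (90.6697,48.5734) → (69.5597,49.1304) → (47.2901,46.2062) → (23.8609,39.8010). Open path.

**Shape 3** — `<path>` quadratic bezier, stroke `#ff00ff` → score (S672, F1646). Control points (SVG): P0=(56.1630,75.0327), P1=(90.7218,120.0843), P2=(123.0640,121.2786); sampled at t=k/5. Machine vertices: (56.1630,100.2352) → (69.8979,83.9689) → (83.4554,71.2111) → (96.8356,61.9619) → (110.0385,56.2213) → (123.0640,53.9893). Open path.

**Shape 4** — `<path>` cubic bezier, stroke `#ff0000` → cut (S765, F796). Control points (SVG): P0=(271.2535,15.4971), P1=(282.8301,31.6006), P2=(36.4357,54.8531), P3=(17.6397,40.7763); sampled at t=k/5. Machine vertices: (271.2535,159.7708) → (251.1275,149.6066) → (192.3958,139.8617) → (118.3657,132.6709) → (52.3446,130.1692) → (17.6397,134.4916). Open path.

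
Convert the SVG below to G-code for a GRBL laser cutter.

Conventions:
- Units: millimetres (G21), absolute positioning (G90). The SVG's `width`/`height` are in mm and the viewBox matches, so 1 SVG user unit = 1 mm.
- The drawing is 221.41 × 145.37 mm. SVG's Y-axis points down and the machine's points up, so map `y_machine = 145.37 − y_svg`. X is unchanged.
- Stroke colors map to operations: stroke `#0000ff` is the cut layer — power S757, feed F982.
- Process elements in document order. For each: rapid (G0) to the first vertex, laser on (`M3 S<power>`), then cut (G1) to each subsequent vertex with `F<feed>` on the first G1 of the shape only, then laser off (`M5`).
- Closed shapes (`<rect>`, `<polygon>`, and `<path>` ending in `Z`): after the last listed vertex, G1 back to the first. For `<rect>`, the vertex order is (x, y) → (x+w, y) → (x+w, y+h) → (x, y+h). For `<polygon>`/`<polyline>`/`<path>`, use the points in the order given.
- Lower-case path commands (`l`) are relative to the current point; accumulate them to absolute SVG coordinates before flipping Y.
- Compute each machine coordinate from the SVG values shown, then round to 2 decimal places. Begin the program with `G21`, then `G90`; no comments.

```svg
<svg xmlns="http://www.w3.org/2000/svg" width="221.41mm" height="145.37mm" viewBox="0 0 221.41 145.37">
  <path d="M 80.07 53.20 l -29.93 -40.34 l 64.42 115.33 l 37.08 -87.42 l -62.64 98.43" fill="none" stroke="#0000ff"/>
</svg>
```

viewBox `0 0 221.41 145.37` with mm width/height → 1 unit = 1 mm. Flip: y_m = 145.37 − y_svg.

**Shape 1** — `<path>` open polyline, stroke `#0000ff` → cut (S757, F982). Machine vertices: (80.07,92.17) → (50.14,132.51) → (114.56,17.18) → (151.64,104.60) → (89.00,6.17). Open path.

G21
G90
G0 X80.07 Y92.17
M3 S757
G1 X50.14 Y132.51 F982
G1 X114.56 Y17.18
G1 X151.64 Y104.60
G1 X89.00 Y6.17
M5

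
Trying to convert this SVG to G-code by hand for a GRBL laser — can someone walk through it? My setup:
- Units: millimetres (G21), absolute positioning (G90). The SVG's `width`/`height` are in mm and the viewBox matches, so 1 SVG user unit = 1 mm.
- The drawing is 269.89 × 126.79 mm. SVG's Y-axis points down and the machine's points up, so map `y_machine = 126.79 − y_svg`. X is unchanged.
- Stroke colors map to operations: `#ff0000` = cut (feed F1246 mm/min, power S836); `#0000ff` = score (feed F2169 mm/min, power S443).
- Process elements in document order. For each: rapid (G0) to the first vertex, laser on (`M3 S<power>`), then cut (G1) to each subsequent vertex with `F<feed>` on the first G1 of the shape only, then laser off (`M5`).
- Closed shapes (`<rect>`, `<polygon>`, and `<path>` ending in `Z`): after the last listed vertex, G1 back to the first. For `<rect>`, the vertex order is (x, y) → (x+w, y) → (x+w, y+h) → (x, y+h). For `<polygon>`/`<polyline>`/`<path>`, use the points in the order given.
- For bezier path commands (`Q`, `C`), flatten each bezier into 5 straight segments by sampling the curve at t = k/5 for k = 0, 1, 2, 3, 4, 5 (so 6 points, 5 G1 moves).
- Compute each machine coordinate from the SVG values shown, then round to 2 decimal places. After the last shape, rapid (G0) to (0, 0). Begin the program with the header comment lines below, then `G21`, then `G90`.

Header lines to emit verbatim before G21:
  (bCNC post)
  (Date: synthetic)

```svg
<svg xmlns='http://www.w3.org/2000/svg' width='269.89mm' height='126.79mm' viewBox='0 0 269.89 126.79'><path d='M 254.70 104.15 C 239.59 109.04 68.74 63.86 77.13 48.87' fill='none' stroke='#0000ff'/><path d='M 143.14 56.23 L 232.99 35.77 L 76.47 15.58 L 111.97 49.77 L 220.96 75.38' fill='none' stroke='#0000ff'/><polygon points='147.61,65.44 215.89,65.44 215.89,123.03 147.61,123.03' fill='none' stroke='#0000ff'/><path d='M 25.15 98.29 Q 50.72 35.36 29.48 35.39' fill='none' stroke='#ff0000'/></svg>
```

viewBox `0 0 269.89 126.79` with mm width/height → 1 unit = 1 mm. Flip: y_m = 126.79 − y_svg.

**Shape 1** — `<path>` cubic bezier, stroke `#0000ff` → score (S443, F2169). Control points (SVG): P0=(254.70,104.15), P1=(239.59,109.04), P2=(68.74,63.86), P3=(77.13,48.87); sampled at t=k/5. Machine vertices: (254.70,22.64) → (229.63,25.07) → (183.25,35.67) → (131.66,50.58) → (90.92,65.95) → (77.13,77.92). Open path.

**Shape 2** — `<path>` open polyline, stroke `#0000ff` → score (S443, F2169). Machine vertices: (143.14,70.56) → (232.99,91.02) → (76.47,111.21) → (111.97,77.02) → (220.96,51.41). Open path.

**Shape 3** — `<polygon>` rectangle, stroke `#0000ff` → score (S443, F2169). Machine vertices: (147.61,61.35) → (215.89,61.35) → (215.89,3.76) → (147.61,3.76) → (147.61,61.35). Closed: final G1 returns to the first vertex.

**Shape 4** — `<path>` quadratic bezier, stroke `#ff0000` → cut (S836, F1246). Control points (SVG): P0=(25.15,98.29), P1=(50.72,35.36), P2=(29.48,35.39); sampled at t=k/5. Machine vertices: (25.15,28.50) → (33.51,51.15) → (38.12,68.77) → (38.98,81.35) → (36.10,88.89) → (29.48,91.40). Open path.

(bCNC post)
(Date: synthetic)
G21
G90
G0 X254.70 Y22.64
M3 S443
G1 X229.63 Y25.07 F2169
G1 X183.25 Y35.67
G1 X131.66 Y50.58
G1 X90.92 Y65.95
G1 X77.13 Y77.92
M5
G0 X143.14 Y70.56
M3 S443
G1 X232.99 Y91.02 F2169
G1 X76.47 Y111.21
G1 X111.97 Y77.02
G1 X220.96 Y51.41
M5
G0 X147.61 Y61.35
M3 S443
G1 X215.89 Y61.35 F2169
G1 X215.89 Y3.76
G1 X147.61 Y3.76
G1 X147.61 Y61.35
M5
G0 X25.15 Y28.50
M3 S836
G1 X33.51 Y51.15 F1246
G1 X38.12 Y68.77
G1 X38.98 Y81.35
G1 X36.10 Y88.89
G1 X29.48 Y91.40
M5
G0 X0.00 Y0.00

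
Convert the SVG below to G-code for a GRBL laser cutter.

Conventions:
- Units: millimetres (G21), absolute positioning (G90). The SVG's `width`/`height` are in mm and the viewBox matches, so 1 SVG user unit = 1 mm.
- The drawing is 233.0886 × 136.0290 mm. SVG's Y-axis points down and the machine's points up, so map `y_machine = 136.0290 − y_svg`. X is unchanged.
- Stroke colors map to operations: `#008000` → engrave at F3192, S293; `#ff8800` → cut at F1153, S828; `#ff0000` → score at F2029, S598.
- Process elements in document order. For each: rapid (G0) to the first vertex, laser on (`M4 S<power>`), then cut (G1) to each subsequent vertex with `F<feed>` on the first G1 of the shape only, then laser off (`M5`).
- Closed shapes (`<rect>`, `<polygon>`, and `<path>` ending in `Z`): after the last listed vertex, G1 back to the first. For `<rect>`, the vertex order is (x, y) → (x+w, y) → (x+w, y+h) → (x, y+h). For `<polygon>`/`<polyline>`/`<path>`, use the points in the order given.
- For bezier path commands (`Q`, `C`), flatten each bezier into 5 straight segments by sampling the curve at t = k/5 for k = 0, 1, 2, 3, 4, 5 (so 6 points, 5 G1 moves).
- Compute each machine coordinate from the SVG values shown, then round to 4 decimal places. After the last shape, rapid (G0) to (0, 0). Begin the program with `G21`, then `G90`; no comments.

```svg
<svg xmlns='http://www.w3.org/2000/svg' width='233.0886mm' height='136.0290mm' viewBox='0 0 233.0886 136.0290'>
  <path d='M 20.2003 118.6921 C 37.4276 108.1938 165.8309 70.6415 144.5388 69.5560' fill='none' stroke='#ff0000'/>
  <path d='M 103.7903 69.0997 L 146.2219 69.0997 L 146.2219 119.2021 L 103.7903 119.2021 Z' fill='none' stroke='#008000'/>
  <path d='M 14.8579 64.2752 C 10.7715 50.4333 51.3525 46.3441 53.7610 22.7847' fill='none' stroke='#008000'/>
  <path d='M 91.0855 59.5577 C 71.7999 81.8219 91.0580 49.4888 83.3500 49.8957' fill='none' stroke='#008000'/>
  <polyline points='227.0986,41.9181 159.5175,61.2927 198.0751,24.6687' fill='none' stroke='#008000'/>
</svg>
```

1 u = 1 mm; y_m = 136.0290 − y.

[1] `<path>` cubic bezier, #ff0000→score S598 F2029: (20.2003,17.3369) → (41.7908,26.3742) → (77.5418,38.8554) → (114.9313,51.7317) → (141.4376,61.9539) → (144.5388,66.4730)

[2] `<path>` rectangle, #008000→engrave S293 F3192: (103.7903,66.9293) → (146.2219,66.9293) → (146.2219,16.8269) → (103.7903,16.8269) → (103.7903,66.9293) (closed)

[3] `<path>` cubic bezier, #008000→engrave S293 F3192: (14.8579,71.7538) → (17.1034,79.1224) → (26.0928,85.5530) → (37.8498,92.4485) → (48.3979,101.2113) → (53.7610,113.2443)

[4] `<path>` cubic bezier, #008000→engrave S293 F3192: (91.0855,76.4713) → (83.6153,68.9658) → (82.2511,70.3714) → (83.8485,76.4960) → (85.2629,83.1473) → (83.3500,86.1333)

[5] `<polyline>` open polyline, #008000→engrave S293 F3192: (227.0986,94.1109) → (159.5175,74.7363) → (198.0751,111.3603)

G21
G90
G0 X20.2003 Y17.3369
M4 S598
G1 X41.7908 Y26.3742 F2029
G1 X77.5418 Y38.8554
G1 X114.9313 Y51.7317
G1 X141.4376 Y61.9539
G1 X144.5388 Y66.4730
M5
G0 X103.7903 Y66.9293
M4 S293
G1 X146.2219 Y66.9293 F3192
G1 X146.2219 Y16.8269
G1 X103.7903 Y16.8269
G1 X103.7903 Y66.9293
M5
G0 X14.8579 Y71.7538
M4 S293
G1 X17.1034 Y79.1224 F3192
G1 X26.0928 Y85.5530
G1 X37.8498 Y92.4485
G1 X48.3979 Y101.2113
G1 X53.7610 Y113.2443
M5
G0 X91.0855 Y76.4713
M4 S293
G1 X83.6153 Y68.9658 F3192
G1 X82.2511 Y70.3714
G1 X83.8485 Y76.4960
G1 X85.2629 Y83.1473
G1 X83.3500 Y86.1333
M5
G0 X227.0986 Y94.1109
M4 S293
G1 X159.5175 Y74.7363 F3192
G1 X198.0751 Y111.3603
M5
G0 X0.0000 Y0.0000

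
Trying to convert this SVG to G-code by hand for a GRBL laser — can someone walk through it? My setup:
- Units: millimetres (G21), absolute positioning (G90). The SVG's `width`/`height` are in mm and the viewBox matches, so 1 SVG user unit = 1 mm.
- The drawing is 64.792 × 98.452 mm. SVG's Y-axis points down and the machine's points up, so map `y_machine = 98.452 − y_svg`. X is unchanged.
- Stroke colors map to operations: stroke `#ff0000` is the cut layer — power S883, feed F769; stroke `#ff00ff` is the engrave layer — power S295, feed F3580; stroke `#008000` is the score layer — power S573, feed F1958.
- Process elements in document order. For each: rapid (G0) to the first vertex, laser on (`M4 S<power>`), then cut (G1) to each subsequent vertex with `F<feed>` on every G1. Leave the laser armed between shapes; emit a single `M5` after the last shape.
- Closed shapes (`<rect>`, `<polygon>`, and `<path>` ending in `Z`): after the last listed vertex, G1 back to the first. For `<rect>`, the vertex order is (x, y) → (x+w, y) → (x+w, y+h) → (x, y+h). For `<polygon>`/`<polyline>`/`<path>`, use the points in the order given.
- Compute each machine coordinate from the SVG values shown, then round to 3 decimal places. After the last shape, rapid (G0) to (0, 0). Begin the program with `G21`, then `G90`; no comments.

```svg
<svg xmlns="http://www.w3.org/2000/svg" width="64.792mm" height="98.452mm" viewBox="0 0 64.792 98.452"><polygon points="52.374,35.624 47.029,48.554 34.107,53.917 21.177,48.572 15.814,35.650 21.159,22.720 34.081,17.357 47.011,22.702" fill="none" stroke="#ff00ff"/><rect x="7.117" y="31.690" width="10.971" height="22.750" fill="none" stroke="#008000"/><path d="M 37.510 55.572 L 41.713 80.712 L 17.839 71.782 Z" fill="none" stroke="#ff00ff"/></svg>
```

G21
G90
G0 X52.374 Y62.828
M4 S295
G1 X47.029 Y49.898 F3580
G1 X34.107 Y44.535 F3580
G1 X21.177 Y49.880 F3580
G1 X15.814 Y62.802 F3580
G1 X21.159 Y75.732 F3580
G1 X34.081 Y81.095 F3580
G1 X47.011 Y75.750 F3580
G1 X52.374 Y62.828 F3580
G0 X7.117 Y66.762
M4 S573
G1 X18.088 Y66.762 F1958
G1 X18.088 Y44.012 F1958
G1 X7.117 Y44.012 F1958
G1 X7.117 Y66.762 F1958
G0 X37.510 Y42.880
M4 S295
G1 X41.713 Y17.740 F3580
G1 X17.839 Y26.670 F3580
G1 X37.510 Y42.880 F3580
M5
G0 X0.000 Y0.000

Since the viewBox matches the mm dimensions, user units are millimetres directly. The only transform is the Y-flip y_m = 98.452 − y_svg.

Shape 1 is a regular polygon drawn with `<polygon>`. Its stroke #ff00ff means engrave at S295, F3580. After flipping Y the toolpath is (52.374,62.828) → (47.029,49.898) → (34.107,44.535) → (21.177,49.880) → (15.814,62.802) → (21.159,75.732) → (34.081,81.095) → (47.011,75.750) → (52.374,62.828), returning to the start.

Shape 2 is a rectangle drawn with `<rect>`. Its stroke #008000 means score at S573, F1958. After flipping Y the toolpath is (7.117,66.762) → (18.088,66.762) → (18.088,44.012) → (7.117,44.012) → (7.117,66.762), returning to the start.

Shape 3 is a regular polygon drawn with `<path>`. Its stroke #ff00ff means engrave at S295, F3580. After flipping Y the toolpath is (37.510,42.880) → (41.713,17.740) → (17.839,26.670) → (37.510,42.880), returning to the start.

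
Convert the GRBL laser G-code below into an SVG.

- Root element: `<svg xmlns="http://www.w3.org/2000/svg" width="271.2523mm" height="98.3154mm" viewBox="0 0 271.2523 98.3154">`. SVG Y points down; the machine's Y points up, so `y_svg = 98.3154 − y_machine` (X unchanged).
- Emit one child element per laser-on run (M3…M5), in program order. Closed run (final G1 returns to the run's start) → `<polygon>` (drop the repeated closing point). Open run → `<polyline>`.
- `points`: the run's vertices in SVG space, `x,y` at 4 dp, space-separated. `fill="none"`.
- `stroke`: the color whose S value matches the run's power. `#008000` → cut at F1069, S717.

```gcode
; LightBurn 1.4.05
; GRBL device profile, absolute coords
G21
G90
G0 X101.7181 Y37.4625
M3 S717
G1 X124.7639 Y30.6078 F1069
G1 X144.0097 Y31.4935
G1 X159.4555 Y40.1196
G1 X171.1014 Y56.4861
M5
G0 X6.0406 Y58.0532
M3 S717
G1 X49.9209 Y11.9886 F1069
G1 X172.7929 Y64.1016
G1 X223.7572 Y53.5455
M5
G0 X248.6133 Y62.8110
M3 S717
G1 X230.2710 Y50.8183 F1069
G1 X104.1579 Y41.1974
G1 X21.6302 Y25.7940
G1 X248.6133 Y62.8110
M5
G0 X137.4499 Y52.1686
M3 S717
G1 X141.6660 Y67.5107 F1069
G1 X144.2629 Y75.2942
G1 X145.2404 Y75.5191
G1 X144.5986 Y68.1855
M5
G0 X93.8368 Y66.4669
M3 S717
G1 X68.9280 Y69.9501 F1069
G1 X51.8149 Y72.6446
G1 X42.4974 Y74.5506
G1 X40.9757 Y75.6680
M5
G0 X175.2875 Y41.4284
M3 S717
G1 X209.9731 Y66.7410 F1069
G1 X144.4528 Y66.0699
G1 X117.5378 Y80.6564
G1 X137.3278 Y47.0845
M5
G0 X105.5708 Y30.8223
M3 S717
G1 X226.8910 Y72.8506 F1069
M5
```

Machine Y-up, SVG Y-down with viewBox height 98.3154, so y_svg = 98.3154 − y_machine; X carries over. Every run uses S717, so all elements get stroke `#008000` (cut).

Run 1: The run is open, so emit a `<polyline>` with points (Y-flipped): 101.7181,60.8529 124.7639,67.7076 144.0097,66.8219 159.4555,58.1958 171.1014,41.8293.

Run 2: The run is open, so emit a `<polyline>` with points (Y-flipped): 6.0406,40.2622 49.9209,86.3268 172.7929,34.2138 223.7572,44.7699.

Run 3: The run returns to its start, so emit a `<polygon>` with points (Y-flipped): 248.6133,35.5044 230.2710,47.4971 104.1579,57.1180 21.6302,72.5214.

Run 4: The run is open, so emit a `<polyline>` with points (Y-flipped): 137.4499,46.1468 141.6660,30.8047 144.2629,23.0212 145.2404,22.7963 144.5986,30.1299.

Run 5: The run is open, so emit a `<polyline>` with points (Y-flipped): 93.8368,31.8485 68.9280,28.3653 51.8149,25.6708 42.4974,23.7648 40.9757,22.6474.

Run 6: The run is open, so emit a `<polyline>` with points (Y-flipped): 175.2875,56.8870 209.9731,31.5744 144.4528,32.2455 117.5378,17.6590 137.3278,51.2309.

Run 7: The run is open, so emit a `<polyline>` with points (Y-flipped): 105.5708,67.4931 226.8910,25.4648.

<svg xmlns="http://www.w3.org/2000/svg" width="271.2523mm" height="98.3154mm" viewBox="0 0 271.2523 98.3154">
  <polyline points="101.7181,60.8529 124.7639,67.7076 144.0097,66.8219 159.4555,58.1958 171.1014,41.8293" fill="none" stroke="#008000"/>
  <polyline points="6.0406,40.2622 49.9209,86.3268 172.7929,34.2138 223.7572,44.7699" fill="none" stroke="#008000"/>
  <polygon points="248.6133,35.5044 230.2710,47.4971 104.1579,57.1180 21.6302,72.5214" fill="none" stroke="#008000"/>
  <polyline points="137.4499,46.1468 141.6660,30.8047 144.2629,23.0212 145.2404,22.7963 144.5986,30.1299" fill="none" stroke="#008000"/>
  <polyline points="93.8368,31.8485 68.9280,28.3653 51.8149,25.6708 42.4974,23.7648 40.9757,22.6474" fill="none" stroke="#008000"/>
  <polyline points="175.2875,56.8870 209.9731,31.5744 144.4528,32.2455 117.5378,17.6590 137.3278,51.2309" fill="none" stroke="#008000"/>
  <polyline points="105.5708,67.4931 226.8910,25.4648" fill="none" stroke="#008000"/>
</svg>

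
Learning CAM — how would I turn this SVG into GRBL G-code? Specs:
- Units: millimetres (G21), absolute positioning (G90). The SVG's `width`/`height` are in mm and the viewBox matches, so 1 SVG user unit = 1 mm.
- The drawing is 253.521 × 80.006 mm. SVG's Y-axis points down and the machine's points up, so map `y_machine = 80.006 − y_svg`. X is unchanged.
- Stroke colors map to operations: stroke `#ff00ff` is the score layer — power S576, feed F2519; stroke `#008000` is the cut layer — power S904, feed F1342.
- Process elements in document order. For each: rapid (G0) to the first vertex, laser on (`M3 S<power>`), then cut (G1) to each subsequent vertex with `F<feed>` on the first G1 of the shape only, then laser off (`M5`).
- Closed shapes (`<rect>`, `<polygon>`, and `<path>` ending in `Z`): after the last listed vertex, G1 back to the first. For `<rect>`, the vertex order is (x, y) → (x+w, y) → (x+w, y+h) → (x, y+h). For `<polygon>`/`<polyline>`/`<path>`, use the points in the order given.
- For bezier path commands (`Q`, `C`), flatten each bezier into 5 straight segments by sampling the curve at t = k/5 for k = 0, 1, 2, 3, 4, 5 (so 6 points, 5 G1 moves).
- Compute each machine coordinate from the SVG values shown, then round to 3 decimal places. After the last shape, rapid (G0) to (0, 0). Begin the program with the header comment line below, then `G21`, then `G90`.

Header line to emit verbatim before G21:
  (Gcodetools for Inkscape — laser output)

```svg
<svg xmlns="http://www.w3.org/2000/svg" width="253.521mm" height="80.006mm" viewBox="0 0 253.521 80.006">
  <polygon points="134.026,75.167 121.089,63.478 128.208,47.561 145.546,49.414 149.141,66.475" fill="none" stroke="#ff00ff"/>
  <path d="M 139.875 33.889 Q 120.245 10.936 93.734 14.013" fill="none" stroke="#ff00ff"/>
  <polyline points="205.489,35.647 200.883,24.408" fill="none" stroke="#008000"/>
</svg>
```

(Gcodetools for Inkscape — laser output)
G21
G90
G0 X134.026 Y4.839
M3 S576
G1 X121.089 Y16.528 F2519
G1 X128.208 Y32.445
G1 X145.546 Y30.592
G1 X149.141 Y13.531
G1 X134.026 Y4.839
M5
G0 X139.875 Y46.117
M3 S576
G1 X131.748 Y54.257 F2519
G1 X123.070 Y60.315
G1 X113.842 Y64.290
G1 X104.063 Y66.183
G1 X93.734 Y65.993
M5
G0 X205.489 Y44.359
M3 S904
G1 X200.883 Y55.598 F1342
M5
G0 X0.000 Y0.000

viewBox `0 0 253.521 80.006` with mm width/height → 1 unit = 1 mm. Flip: y_m = 80.006 − y_svg.

**Shape 1** — `<polygon>` regular polygon, stroke `#ff00ff` → score (S576, F2519). Machine vertices: (134.026,4.839) → (121.089,16.528) → (128.208,32.445) → (145.546,30.592) → (149.141,13.531) → (134.026,4.839). Closed: final G1 returns to the first vertex.

**Shape 2** — `<path>` quadratic bezier, stroke `#ff00ff` → score (S576, F2519). Control points (SVG): P0=(139.875,33.889), P1=(120.245,10.936), P2=(93.734,14.013); sampled at t=k/5. Machine vertices: (139.875,46.117) → (131.748,54.257) → (123.070,60.315) → (113.842,64.290) → (104.063,66.183) → (93.734,65.993). Open path.

**Shape 3** — `<polyline>` line segment, stroke `#008000` → cut (S904, F1342). Machine vertices: (205.489,44.359) → (200.883,55.598). Open path.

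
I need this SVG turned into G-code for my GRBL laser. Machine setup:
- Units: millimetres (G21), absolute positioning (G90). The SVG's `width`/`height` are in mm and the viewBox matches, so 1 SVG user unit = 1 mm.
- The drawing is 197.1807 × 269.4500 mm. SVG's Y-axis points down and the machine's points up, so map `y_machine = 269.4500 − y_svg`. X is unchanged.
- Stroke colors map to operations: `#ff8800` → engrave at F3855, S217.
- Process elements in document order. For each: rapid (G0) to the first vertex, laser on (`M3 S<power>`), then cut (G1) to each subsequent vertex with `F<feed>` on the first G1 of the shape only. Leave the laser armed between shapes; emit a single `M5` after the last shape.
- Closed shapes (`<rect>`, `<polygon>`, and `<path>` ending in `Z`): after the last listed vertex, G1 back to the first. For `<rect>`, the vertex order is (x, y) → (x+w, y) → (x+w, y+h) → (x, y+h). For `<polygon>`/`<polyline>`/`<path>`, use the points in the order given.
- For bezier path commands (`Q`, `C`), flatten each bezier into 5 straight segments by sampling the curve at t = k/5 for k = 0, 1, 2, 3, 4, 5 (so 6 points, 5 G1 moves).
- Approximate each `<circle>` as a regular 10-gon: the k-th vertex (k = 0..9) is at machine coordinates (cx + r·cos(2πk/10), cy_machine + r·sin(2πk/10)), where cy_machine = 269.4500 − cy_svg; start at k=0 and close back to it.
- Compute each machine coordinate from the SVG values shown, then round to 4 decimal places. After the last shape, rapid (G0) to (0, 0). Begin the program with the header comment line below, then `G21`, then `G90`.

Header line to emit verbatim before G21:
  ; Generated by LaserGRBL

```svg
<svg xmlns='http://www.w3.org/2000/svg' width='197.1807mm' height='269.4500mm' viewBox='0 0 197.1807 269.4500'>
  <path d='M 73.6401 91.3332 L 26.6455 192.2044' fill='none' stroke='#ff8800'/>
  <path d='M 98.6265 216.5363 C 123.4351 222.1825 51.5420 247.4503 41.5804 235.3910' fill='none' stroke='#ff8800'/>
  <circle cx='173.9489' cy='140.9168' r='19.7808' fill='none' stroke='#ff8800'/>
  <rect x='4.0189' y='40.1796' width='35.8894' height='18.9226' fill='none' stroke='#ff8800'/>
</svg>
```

Since the viewBox matches the mm dimensions, user units are millimetres directly. The only transform is the Y-flip y_m = 269.4500 − y_svg.

Shape 1 is a line segment drawn with `<path>`. Its stroke #ff8800 means engrave at S217, F3855. After flipping Y the toolpath is (73.6401,178.1168) → (26.6455,77.2456).

Shape 2 is a cubic bezier drawn with `<path>`. Its stroke #ff8800 means engrave at S217, F3855. After flipping Y the toolpath is (98.6265,52.9137) → (103.1765,47.6270) → (92.1325,40.3646) → (73.1089,33.8601) → (53.7201,30.8471) → (41.5804,34.0590).

Shape 3 is a circle drawn with `<circle>`. Its stroke #ff8800 means engrave at S217, F3855. After flipping Y the toolpath is (193.7297,128.5332) → (189.9519,140.1601) → (180.0615,147.3459) → (167.8363,147.3459) → (157.9459,140.1601) → (154.1681,128.5332) → (157.9459,116.9063) → (167.8363,109.7205) → (180.0615,109.7205) → (189.9519,116.9063) → (193.7297,128.5332), returning to the start.

Shape 4 is a rectangle drawn with `<rect>`. Its stroke #ff8800 means engrave at S217, F3855. After flipping Y the toolpath is (4.0189,229.2704) → (39.9083,229.2704) → (39.9083,210.3478) → (4.0189,210.3478) → (4.0189,229.2704), returning to the start.

; Generated by LaserGRBL
G21
G90
G0 X73.6401 Y178.1168
M3 S217
G1 X26.6455 Y77.2456 F3855
G0 X98.6265 Y52.9137
M3 S217
G1 X103.1765 Y47.6270 F3855
G1 X92.1325 Y40.3646
G1 X73.1089 Y33.8601
G1 X53.7201 Y30.8471
G1 X41.5804 Y34.0590
G0 X193.7297 Y128.5332
M3 S217
G1 X189.9519 Y140.1601 F3855
G1 X180.0615 Y147.3459
G1 X167.8363 Y147.3459
G1 X157.9459 Y140.1601
G1 X154.1681 Y128.5332
G1 X157.9459 Y116.9063
G1 X167.8363 Y109.7205
G1 X180.0615 Y109.7205
G1 X189.9519 Y116.9063
G1 X193.7297 Y128.5332
G0 X4.0189 Y229.2704
M3 S217
G1 X39.9083 Y229.2704 F3855
G1 X39.9083 Y210.3478
G1 X4.0189 Y210.3478
G1 X4.0189 Y229.2704
M5
G0 X0.0000 Y0.0000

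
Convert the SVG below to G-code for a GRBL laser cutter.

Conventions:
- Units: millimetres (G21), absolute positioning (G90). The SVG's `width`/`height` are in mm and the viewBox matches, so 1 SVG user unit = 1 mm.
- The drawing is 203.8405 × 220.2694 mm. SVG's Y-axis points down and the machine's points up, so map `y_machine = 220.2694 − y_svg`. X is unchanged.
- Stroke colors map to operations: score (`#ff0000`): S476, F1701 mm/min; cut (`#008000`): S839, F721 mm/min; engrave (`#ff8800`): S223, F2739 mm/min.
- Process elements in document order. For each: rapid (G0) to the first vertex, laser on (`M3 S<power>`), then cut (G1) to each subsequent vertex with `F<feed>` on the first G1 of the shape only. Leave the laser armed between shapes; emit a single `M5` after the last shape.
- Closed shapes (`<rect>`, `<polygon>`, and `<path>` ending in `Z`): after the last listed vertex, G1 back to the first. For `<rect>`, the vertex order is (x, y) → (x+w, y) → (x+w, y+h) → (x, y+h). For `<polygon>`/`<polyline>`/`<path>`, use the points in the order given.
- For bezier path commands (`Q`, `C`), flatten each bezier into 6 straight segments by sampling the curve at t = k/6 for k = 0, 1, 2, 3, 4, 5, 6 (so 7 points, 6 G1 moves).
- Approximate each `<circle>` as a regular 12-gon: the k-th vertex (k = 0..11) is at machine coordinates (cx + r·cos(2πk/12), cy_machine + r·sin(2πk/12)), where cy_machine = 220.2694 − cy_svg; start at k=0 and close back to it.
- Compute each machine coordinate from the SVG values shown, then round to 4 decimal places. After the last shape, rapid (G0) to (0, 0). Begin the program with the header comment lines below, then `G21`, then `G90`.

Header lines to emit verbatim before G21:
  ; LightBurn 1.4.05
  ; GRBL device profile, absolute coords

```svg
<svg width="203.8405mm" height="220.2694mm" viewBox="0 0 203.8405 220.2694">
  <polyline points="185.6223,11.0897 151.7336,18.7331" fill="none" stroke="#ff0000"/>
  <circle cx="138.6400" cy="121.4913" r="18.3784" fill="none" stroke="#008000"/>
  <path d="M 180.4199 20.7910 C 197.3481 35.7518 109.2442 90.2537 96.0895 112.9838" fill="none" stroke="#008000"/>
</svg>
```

viewBox `0 0 203.8405 220.2694` with mm width/height → 1 unit = 1 mm. Flip: y_m = 220.2694 − y_svg.

**Shape 1** — `<polyline>` line segment, stroke `#ff0000` → score (S476, F1701). Machine vertices: (185.6223,209.1797) → (151.7336,201.5363). Open path.

**Shape 2** — `<circle>` circle, stroke `#008000` → cut (S839, F721). Machine vertices: (157.0184,98.7781) → (154.5562,107.9673) → (147.8292,114.6943) → (138.6400,117.1565) → (129.4508,114.6943) → (122.7238,107.9673) → (120.2616,98.7781) → (122.7238,89.5889) → (129.4508,82.8619) → (138.6400,80.3997) → (147.8292,82.8619) → (154.5562,89.5889) → (157.0184,98.7781). Closed: final G1 returns to the first vertex.

**Shape 3** — `<path>` cubic bezier, stroke `#008000` → cut (S839, F721). Control points (SVG): P0=(180.4199,20.7910), P1=(197.3481,35.7518), P2=(109.2442,90.2537), P3=(96.0895,112.9838); sampled at t=k/6. Machine vertices: (180.4199,199.4784) → (180.9646,189.0331) → (169.0034,173.9785) → (149.5358,156.2955) → (127.5613,137.9651) → (108.0794,120.9681) → (96.0895,107.2856). Open path.

; LightBurn 1.4.05
; GRBL device profile, absolute coords
G21
G90
G0 X185.6223 Y209.1797
M3 S476
G1 X151.7336 Y201.5363 F1701
G0 X157.0184 Y98.7781
M3 S839
G1 X154.5562 Y107.9673 F721
G1 X147.8292 Y114.6943
G1 X138.6400 Y117.1565
G1 X129.4508 Y114.6943
G1 X122.7238 Y107.9673
G1 X120.2616 Y98.7781
G1 X122.7238 Y89.5889
G1 X129.4508 Y82.8619
G1 X138.6400 Y80.3997
G1 X147.8292 Y82.8619
G1 X154.5562 Y89.5889
G1 X157.0184 Y98.7781
G0 X180.4199 Y199.4784
M3 S839
G1 X180.9646 Y189.0331 F721
G1 X169.0034 Y173.9785
G1 X149.5358 Y156.2955
G1 X127.5613 Y137.9651
G1 X108.0794 Y120.9681
G1 X96.0895 Y107.2856
M5
G0 X0.0000 Y0.0000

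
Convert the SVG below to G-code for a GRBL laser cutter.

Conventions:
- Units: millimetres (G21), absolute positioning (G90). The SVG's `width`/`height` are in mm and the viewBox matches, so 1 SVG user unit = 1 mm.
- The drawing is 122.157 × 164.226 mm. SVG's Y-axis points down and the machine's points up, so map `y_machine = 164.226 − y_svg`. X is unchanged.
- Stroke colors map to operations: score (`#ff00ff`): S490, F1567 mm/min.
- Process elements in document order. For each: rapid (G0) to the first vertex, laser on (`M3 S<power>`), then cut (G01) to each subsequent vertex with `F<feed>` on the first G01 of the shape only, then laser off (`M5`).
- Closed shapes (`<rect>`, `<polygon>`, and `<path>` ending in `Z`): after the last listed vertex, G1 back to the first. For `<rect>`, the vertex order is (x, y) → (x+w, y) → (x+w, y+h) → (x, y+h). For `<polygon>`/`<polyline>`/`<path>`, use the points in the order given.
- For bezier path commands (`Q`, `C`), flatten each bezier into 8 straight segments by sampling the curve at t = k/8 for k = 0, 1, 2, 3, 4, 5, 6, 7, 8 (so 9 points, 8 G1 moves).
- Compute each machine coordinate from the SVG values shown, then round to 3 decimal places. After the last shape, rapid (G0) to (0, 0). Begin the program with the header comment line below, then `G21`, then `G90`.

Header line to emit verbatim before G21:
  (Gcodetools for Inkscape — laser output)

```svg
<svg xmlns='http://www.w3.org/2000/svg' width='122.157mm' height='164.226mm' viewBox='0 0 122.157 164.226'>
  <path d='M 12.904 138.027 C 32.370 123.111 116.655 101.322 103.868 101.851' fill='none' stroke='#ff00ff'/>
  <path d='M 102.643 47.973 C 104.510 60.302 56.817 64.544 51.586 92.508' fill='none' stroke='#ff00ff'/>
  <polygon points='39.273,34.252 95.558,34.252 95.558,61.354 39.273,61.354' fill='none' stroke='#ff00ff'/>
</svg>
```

(Gcodetools for Inkscape — laser output)
G21
G90
G0 X12.904 Y26.199
M3 S490
G01 X22.926 Y32.058 F1567
G01 X37.128 Y38.219
G01 X53.612 Y44.340
G01 X70.481 Y50.079
G01 X85.838 Y55.094
G01 X97.787 Y59.043
G01 X104.429 Y61.584
G01 X103.868 Y62.375
M5
G0 X102.643 Y116.253
M3 S490
G01 X101.200 Y111.947 F1567
G01 X96.189 Y108.026
G01 X88.688 Y104.117
G01 X79.776 Y99.849
G01 X70.532 Y94.847
G01 X62.033 Y88.740
G01 X55.358 Y81.155
G01 X51.586 Y71.718
M5
G0 X39.273 Y129.974
M3 S490
G01 X95.558 Y129.974 F1567
G01 X95.558 Y102.872
G01 X39.273 Y102.872
G01 X39.273 Y129.974
M5
G0 X0.000 Y0.000

Since the viewBox matches the mm dimensions, user units are millimetres directly. The only transform is the Y-flip y_m = 164.226 − y_svg.

Shape 1 is a cubic bezier drawn with `<path>`. Its stroke #ff00ff means score at S490, F1567. After flipping Y the toolpath is (12.904,26.199) → (22.926,32.058) → (37.128,38.219) → (53.612,44.340) → (70.481,50.079) → (85.838,55.094) → (97.787,59.043) → (104.429,61.584) → (103.868,62.375).

Shape 2 is a cubic bezier drawn with `<path>`. Its stroke #ff00ff means score at S490, F1567. After flipping Y the toolpath is (102.643,116.253) → (101.200,111.947) → (96.189,108.026) → (88.688,104.117) → (79.776,99.849) → (70.532,94.847) → (62.033,88.740) → (55.358,81.155) → (51.586,71.718).

Shape 3 is a rectangle drawn with `<polygon>`. Its stroke #ff00ff means score at S490, F1567. After flipping Y the toolpath is (39.273,129.974) → (95.558,129.974) → (95.558,102.872) → (39.273,102.872) → (39.273,129.974), returning to the start.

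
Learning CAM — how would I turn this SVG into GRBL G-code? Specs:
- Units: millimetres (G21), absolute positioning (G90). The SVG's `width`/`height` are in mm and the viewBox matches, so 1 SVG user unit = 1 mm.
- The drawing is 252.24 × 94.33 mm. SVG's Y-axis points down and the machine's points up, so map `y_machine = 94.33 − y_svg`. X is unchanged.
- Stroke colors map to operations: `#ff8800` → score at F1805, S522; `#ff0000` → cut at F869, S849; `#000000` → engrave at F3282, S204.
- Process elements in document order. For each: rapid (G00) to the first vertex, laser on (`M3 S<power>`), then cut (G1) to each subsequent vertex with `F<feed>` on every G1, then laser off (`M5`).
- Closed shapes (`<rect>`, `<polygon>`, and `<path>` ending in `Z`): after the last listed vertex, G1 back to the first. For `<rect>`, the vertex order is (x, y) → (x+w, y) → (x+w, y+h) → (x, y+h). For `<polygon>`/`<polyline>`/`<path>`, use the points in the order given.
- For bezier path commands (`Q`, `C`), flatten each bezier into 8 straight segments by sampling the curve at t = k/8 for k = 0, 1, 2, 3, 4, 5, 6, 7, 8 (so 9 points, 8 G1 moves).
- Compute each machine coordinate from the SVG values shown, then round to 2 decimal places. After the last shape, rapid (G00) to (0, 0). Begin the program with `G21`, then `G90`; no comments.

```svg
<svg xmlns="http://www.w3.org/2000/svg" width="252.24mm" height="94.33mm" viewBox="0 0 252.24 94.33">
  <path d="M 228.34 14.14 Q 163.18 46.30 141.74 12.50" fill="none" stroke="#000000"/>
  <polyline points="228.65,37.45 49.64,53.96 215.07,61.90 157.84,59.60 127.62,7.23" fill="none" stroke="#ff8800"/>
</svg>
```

G21
G90
G00 X228.34 Y80.19
M3 S204
G1 X212.73 Y73.18 F3282
G1 X198.49 Y68.23 F3282
G1 X185.62 Y65.35 F3282
G1 X174.11 Y64.52 F3282
G1 X163.97 Y65.76 F3282
G1 X155.19 Y69.05 F3282
G1 X147.78 Y74.41 F3282
G1 X141.74 Y81.83 F3282
M5
G00 X228.65 Y56.88
M3 S522
G1 X49.64 Y40.37 F1805
G1 X215.07 Y32.43 F1805
G1 X157.84 Y34.73 F1805
G1 X127.62 Y87.10 F1805
M5
G00 X0.00 Y0.00

viewBox `0 0 252.24 94.33` with mm width/height → 1 unit = 1 mm. Flip: y_m = 94.33 − y_svg.

**Shape 1** — `<path>` quadratic bezier, stroke `#000000` → engrave (S204, F3282). Control points (SVG): P0=(228.34,14.14), P1=(163.18,46.30), P2=(141.74,12.50); sampled at t=k/8. Machine vertices: (228.34,80.19) → (212.73,73.18) → (198.49,68.23) → (185.62,65.35) → (174.11,64.52) → (163.97,65.76) → (155.19,69.05) → (147.78,74.41) → (141.74,81.83). Open path.

**Shape 2** — `<polyline>` open polyline, stroke `#ff8800` → score (S522, F1805). Machine vertices: (228.65,56.88) → (49.64,40.37) → (215.07,32.43) → (157.84,34.73) → (127.62,87.10). Open path.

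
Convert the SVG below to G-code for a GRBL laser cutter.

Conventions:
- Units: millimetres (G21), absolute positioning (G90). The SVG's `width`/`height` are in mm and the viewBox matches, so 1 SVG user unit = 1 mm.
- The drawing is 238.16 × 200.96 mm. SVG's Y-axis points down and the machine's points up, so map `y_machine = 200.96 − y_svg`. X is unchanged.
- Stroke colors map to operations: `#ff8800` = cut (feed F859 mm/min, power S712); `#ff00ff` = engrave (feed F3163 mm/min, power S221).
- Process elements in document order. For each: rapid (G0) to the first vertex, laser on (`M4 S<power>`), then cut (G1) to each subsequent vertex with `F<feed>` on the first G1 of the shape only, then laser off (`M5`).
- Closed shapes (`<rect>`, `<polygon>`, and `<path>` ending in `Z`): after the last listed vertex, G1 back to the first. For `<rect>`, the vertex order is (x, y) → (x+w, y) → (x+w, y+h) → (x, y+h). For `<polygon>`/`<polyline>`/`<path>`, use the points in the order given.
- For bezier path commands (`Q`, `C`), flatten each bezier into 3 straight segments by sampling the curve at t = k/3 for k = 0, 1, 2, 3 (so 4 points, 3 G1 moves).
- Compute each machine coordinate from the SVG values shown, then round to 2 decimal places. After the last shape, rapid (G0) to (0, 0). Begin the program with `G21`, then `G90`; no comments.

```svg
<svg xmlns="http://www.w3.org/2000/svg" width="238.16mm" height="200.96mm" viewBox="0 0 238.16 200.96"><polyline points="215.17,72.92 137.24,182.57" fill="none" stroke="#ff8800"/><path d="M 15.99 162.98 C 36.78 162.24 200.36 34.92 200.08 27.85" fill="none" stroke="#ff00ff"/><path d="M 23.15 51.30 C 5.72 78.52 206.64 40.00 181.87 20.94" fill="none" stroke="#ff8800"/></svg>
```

G21
G90
G0 X215.17 Y128.04
M4 S712
G1 X137.24 Y18.39 F859
M5
G0 X15.99 Y37.98
M4 S221
G1 X73.02 Y71.77 F3163
G1 X157.10 Y135.10
G1 X200.08 Y173.11
M5
G0 X23.15 Y149.66
M4 S712
G1 X62.06 Y141.20 F859
G1 X147.86 Y157.63
G1 X181.87 Y180.02
M5
G0 X0.00 Y0.00

Since the viewBox matches the mm dimensions, user units are millimetres directly. The only transform is the Y-flip y_m = 200.96 − y_svg.

Shape 1 is a line segment drawn with `<polyline>`. Its stroke #ff8800 means cut at S712, F859. After flipping Y the toolpath is (215.17,128.04) → (137.24,18.39).

Shape 2 is a cubic bezier drawn with `<path>`. Its stroke #ff00ff means engrave at S221, F3163. After flipping Y the toolpath is (15.99,37.98) → (73.02,71.77) → (157.10,135.10) → (200.08,173.11).

Shape 3 is a cubic bezier drawn with `<path>`. Its stroke #ff8800 means cut at S712, F859. After flipping Y the toolpath is (23.15,149.66) → (62.06,141.20) → (147.86,157.63) → (181.87,180.02).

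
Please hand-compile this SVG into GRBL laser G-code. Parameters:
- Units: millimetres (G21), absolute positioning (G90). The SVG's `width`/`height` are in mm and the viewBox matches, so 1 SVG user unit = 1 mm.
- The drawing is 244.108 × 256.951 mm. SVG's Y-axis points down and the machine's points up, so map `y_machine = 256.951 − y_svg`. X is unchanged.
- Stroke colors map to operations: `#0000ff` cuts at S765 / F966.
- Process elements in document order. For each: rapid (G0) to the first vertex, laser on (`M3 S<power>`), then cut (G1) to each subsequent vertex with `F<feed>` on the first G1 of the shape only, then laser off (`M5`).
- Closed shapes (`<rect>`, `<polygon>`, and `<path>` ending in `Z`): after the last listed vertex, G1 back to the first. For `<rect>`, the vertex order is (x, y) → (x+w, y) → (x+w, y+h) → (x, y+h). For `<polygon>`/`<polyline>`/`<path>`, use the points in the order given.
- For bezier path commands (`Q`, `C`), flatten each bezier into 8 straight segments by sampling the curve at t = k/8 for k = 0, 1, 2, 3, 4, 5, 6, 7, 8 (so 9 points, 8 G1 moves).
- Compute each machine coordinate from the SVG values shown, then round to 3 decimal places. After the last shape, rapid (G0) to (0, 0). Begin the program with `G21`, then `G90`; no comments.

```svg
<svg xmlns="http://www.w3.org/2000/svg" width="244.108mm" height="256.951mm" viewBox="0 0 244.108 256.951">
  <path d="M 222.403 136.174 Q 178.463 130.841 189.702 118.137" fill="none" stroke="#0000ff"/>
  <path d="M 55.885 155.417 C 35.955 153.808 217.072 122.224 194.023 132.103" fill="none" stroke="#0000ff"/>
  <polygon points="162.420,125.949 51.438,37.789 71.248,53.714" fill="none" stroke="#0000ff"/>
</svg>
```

1 u = 1 mm; y_m = 256.951 − y.

[1] `<path>` quadratic bezier, #0000ff→cut S765 F966: (222.403,120.777) → (212.280,122.225) → (203.882,123.904) → (197.208,125.813) → (192.258,127.953) → (189.032,130.323) → (187.531,132.923) → (187.754,135.753) → (189.702,138.814)

[2] `<path>` cubic bezier, #0000ff→cut S765 F966: (55.885,101.534) → (57.044,103.403) → (72.302,107.245) → (96.912,112.223) → (126.124,117.499) → (155.189,122.237) → (179.360,125.599) → (193.888,126.749) → (194.023,124.848)

[3] `<polygon>` closed polygon, #0000ff→cut S765 F966: (162.420,131.002) → (51.438,219.162) → (71.248,203.237) → (162.420,131.002) (closed)

G21
G90
G0 X222.403 Y120.777
M3 S765
G1 X212.280 Y122.225 F966
G1 X203.882 Y123.904
G1 X197.208 Y125.813
G1 X192.258 Y127.953
G1 X189.032 Y130.323
G1 X187.531 Y132.923
G1 X187.754 Y135.753
G1 X189.702 Y138.814
M5
G0 X55.885 Y101.534
M3 S765
G1 X57.044 Y103.403 F966
G1 X72.302 Y107.245
G1 X96.912 Y112.223
G1 X126.124 Y117.499
G1 X155.189 Y122.237
G1 X179.360 Y125.599
G1 X193.888 Y126.749
G1 X194.023 Y124.848
M5
G0 X162.420 Y131.002
M3 S765
G1 X51.438 Y219.162 F966
G1 X71.248 Y203.237
G1 X162.420 Y131.002
M5
G0 X0.000 Y0.000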